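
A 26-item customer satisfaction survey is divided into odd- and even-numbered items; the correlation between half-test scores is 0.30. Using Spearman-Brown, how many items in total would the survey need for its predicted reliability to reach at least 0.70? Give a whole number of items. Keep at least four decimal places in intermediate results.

71

r_full = 2(0.30)/(1 + 0.30) = 0.4615
n = r_tgt(1 − r_full) / [r_full(1 − r_tgt)] = 0.70 × 0.5385 / (0.4615 × 0.30) ≈ 2.7226
Items = 2.7226 × 26 ≈ 70.79 → 71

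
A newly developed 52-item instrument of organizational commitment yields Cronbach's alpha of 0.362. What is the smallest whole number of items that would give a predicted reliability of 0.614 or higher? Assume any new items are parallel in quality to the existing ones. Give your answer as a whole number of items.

146

n = [0.614 × 0.638] / [0.362 × 0.386]
  = 0.391732 / 0.139732 = 2.8035
So the test needs 2.8035 × 52 ≈ 145.78 items; rounding up, 146.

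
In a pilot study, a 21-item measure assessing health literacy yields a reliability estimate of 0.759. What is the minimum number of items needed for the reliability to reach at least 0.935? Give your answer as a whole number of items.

Invert Spearman-Brown to solve for n:
n = r*(1 − r) / [ r (1 − r*) ]
n = 0.935(1 − 0.759) / [0.759(1 − 0.935)]
  = 0.225335 / 0.049335 = 4.5674
4.5674 × 21 = 95.92 → 96 items

96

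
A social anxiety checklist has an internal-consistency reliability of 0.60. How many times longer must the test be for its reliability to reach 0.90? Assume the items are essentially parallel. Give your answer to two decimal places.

6.00

n = 0.90(1 − 0.60) / [0.60(1 − 0.90)]
n = 0.3600 / 0.0600 ≈ 6.0000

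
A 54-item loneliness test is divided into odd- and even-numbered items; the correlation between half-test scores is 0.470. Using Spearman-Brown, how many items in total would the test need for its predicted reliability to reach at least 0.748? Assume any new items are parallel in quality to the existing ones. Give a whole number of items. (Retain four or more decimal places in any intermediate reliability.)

Corrected full-test reliability: r_full = 2 × 0.470 / (1 + 0.470) ≈ 0.6395
Solve Spearman-Brown for n: n = 0.748(1 − 0.6395) / [0.6395(1 − 0.748)] = 1.6733
Required items = 1.6733 × 54 = 90.36, so 91 items.

91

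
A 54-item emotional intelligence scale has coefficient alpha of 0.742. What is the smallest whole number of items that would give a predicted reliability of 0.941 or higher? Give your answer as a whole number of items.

Rearranging the Spearman-Brown formula for n,
n = r_target (1 − r_old) / [ r_old (1 − r_target) ]
n = [0.941 × 0.258] / [0.742 × 0.059]
  = 0.242778 / 0.043778 = 5.5457
5.5457 × 54 = 299.47 → 300 items

300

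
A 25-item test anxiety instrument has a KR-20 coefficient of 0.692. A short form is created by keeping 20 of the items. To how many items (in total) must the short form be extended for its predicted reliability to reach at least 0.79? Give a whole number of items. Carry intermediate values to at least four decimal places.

42

First, r for the 20-item form: n = 20/25 = 0.8000, so r_20 = 0.8000·0.692/(1 + (0.8000 − 1)·0.692) = 0.6425
Then solve for n' with r_old = 0.6425, r_target = 0.79: n' = 0.79(1 − 0.6425)/[0.6425(1 − 0.79)] = 2.0932
Items = 2.0932 × 20 ≈ 41.86 → 42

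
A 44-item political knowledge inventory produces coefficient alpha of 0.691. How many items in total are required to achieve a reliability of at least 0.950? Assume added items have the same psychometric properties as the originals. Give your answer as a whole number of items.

Rearranging the Spearman-Brown formula for n,
n = r*(1 − r) / [ r (1 − r*) ]
n = [0.950 × 0.309] / [0.691 × 0.050]
n = 0.293550 / 0.034550 ≈ 8.4964
8.4964 × 44 = 373.84 → 374 items

374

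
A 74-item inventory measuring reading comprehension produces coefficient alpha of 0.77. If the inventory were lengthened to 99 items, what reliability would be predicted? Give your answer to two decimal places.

The new length is 99/74 = 1.3378 times the old.
Spearman-Brown: r_new = n·r / (1 + (n − 1)·r)
r_new = 1.3378·0.77 / [1 + (1.3378 − 1)·0.77]
     = 1.0301 / 1.2601 = 0.8175

0.82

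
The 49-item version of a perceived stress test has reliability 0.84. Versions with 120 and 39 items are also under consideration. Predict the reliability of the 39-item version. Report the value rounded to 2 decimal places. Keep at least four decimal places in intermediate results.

0.81

The 120-item form is not needed; work directly from the 49-item form with n = 39/49 = 0.7959.
r_{39} = n·r / (1 + (n − 1)·r) = 0.6686 / 0.8286 ≈ 0.8069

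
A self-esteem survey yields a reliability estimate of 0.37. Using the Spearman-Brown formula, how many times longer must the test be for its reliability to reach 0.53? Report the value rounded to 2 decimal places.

1.92

Rearranging the Spearman-Brown formula for n,
n = r*(1 − r) / [ r (1 − r*) ]
n = 0.53(1 − 0.37) / [0.37(1 − 0.53)]
n = 0.3339 / 0.1739 ≈ 1.9201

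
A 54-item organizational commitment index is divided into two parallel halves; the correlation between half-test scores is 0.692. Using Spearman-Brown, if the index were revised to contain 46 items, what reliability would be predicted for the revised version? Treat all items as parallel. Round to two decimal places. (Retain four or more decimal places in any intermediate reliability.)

0.79

Spearman-Brown correction (n = 2): r_full = 2·0.692/(1 + 0.692) = 0.8180
Length factor from 54 to 46 items: n = 46/54 = 0.8519
r_new = n·r_full / (1 + (n − 1)·r_full) = 0.6969 / 0.8789 ≈ 0.7929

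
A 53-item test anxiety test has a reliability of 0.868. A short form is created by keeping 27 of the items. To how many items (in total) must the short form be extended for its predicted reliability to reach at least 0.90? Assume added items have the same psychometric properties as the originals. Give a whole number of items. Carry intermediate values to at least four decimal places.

73

Short-form reliability: n = 27/53 = 0.5094; r_27 = n·r/(1+(n−1)r) ≈ 0.7701
Length factor from the short form to reach 0.90: n' = 0.90(1 − 0.7701) / [0.7701(1 − 0.90)] ≈ 2.6868
Items = 2.6868 × 27 ≈ 72.54 → 73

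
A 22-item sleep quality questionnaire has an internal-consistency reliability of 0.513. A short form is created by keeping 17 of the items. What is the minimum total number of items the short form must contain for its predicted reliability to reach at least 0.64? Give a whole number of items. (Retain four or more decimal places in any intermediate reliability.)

Short-form reliability: n = 17/22 = 0.7727; r_17 = n·r/(1+(n−1)r) ≈ 0.4487
Then solve for n' with r_old = 0.4487, r_target = 0.64: n' = 0.64(1 − 0.4487)/[0.4487(1 − 0.64)] = 2.1843
Total items = 2.1843 × 17 = 37.13, rounded up to 38.

38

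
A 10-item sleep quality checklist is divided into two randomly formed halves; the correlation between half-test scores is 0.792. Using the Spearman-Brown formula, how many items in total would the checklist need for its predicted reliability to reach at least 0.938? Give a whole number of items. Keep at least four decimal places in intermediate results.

r_full = 2(0.792)/(1 + 0.792) = 0.8839
n = r_tgt(1 − r_full) / [r_full(1 − r_tgt)] = 0.938 × 0.1161 / (0.8839 × 0.062) ≈ 1.9872
Required items = 1.9872 × 10 = 19.87, so 20 items.

20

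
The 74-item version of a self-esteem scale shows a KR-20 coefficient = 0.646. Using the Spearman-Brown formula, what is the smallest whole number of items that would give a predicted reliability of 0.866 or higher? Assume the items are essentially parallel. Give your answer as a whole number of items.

n = 0.866(1 − 0.646) / [0.646(1 − 0.866)]
n = 0.306564 / 0.086564 ≈ 3.5415
So the test needs 3.5415 × 74 ≈ 262.07 items; rounding up, 263.

263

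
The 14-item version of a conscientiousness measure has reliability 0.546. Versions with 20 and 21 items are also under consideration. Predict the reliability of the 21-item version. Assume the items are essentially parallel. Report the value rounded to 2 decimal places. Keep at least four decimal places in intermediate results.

0.64

The 20-item form is not needed; work directly from the 14-item form with n = 21/14 = 1.5000.
r_{21} = n·r / (1 + (n − 1)·r) = 0.8190 / 1.2730 ≈ 0.6434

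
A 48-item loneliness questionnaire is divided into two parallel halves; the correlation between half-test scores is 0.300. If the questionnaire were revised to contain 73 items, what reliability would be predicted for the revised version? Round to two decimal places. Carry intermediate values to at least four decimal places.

0.57

First correct the split-half correlation to full-test reliability: r_full = 2 × 0.300 / (1 + 0.300) ≈ 0.4615
Length factor from 48 to 73 items: n = 73/48 = 1.5208
r_new = n·r_full / (1 + (n − 1)·r_full) = 0.7018 / 1.2403 ≈ 0.5658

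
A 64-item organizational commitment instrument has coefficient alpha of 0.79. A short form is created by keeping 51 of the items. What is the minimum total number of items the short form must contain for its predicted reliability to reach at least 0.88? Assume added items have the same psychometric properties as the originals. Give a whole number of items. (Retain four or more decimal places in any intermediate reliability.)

First, r for the 51-item form: n = 51/64 = 0.7969, so r_51 = 0.7969·0.79/(1 + (0.7969 − 1)·0.79) = 0.7499
Length factor from the short form to reach 0.88: n' = 0.88(1 − 0.7499) / [0.7499(1 − 0.88)] ≈ 2.4457
Items = 2.4457 × 51 ≈ 124.73 → 125

125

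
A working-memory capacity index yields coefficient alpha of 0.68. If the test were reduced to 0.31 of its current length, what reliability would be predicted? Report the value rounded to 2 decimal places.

0.40

r_new = (0.31 × 0.68) / (1 + (0.31 − 1) × 0.68)
r_new = 0.2108 / 0.5308 ≈ 0.3971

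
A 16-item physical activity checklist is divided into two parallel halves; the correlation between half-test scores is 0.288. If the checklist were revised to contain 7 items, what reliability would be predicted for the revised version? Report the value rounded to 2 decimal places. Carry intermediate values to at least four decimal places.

0.26

Spearman-Brown correction (n = 2): r_full = 2·0.288/(1 + 0.288) = 0.4472
Then adjust to 7 items: n = 7/16 = 0.4375
r_new = n·r_full / (1 + (n − 1)·r_full) = 0.1956 / 0.7485 ≈ 0.2613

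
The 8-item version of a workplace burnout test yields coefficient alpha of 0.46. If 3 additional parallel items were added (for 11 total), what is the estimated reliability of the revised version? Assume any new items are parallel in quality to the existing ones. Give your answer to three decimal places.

The new length is 11/8 = 1.375 times the old.
Spearman-Brown: r_new = n·r / (1 + (n − 1)·r)
r_new = 1.375·0.46 / [1 + (1.375 − 1)·0.46]
r_new = 0.6325 / 1.1725 ≈ 0.5394

0.539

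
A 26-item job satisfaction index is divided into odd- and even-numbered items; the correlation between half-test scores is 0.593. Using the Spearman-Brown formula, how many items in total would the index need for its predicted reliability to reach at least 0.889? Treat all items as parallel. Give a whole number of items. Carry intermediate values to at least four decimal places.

72

Corrected full-test reliability: r_full = 2 × 0.593 / (1 + 0.593) ≈ 0.7445
Solve Spearman-Brown for n: n = 0.889(1 − 0.7445) / [0.7445(1 − 0.889)] = 2.7486
Items = 2.7486 × 26 ≈ 71.46 → 72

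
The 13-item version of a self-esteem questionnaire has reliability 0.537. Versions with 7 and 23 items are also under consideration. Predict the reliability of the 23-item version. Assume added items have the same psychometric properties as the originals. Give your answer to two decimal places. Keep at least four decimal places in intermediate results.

The 7-item form is not needed; work directly from the 13-item form with n = 23/13 = 1.7692.
r_{23} = n·r / (1 + (n − 1)·r) = 0.9501 / 1.4131 ≈ 0.6724

0.67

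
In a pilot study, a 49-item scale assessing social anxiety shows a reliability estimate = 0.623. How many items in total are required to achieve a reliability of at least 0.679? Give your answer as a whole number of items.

Spearman-Brown solved for the length factor n:
n = r*(1 − r) / [ r (1 − r*) ]
n = [0.679 × 0.377] / [0.623 × 0.321]
n = 0.255983 / 0.199983 ≈ 1.2800
Items needed = n × 49 = 1.2800 × 49 ≈ 62.72 → round up to 63

63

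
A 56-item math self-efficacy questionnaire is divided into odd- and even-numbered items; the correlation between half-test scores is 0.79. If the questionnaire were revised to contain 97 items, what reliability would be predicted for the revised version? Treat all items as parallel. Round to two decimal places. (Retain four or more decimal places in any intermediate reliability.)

0.93

First correct the split-half correlation to full-test reliability: r_full = 2 × 0.79 / (1 + 0.79) ≈ 0.8827
Length factor from 56 to 97 items: n = 97/56 = 1.7321
r_new = n·r_full / (1 + (n − 1)·r_full) = 1.5289 / 1.6462 ≈ 0.9287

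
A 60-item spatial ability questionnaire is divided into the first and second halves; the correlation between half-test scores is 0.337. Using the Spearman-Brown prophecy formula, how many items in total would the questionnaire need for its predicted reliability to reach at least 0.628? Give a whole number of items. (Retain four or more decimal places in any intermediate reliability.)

Corrected full-test reliability: r_full = 2 × 0.337 / (1 + 0.337) ≈ 0.5041
n = r_tgt(1 − r_full) / [r_full(1 − r_tgt)] = 0.628 × 0.4959 / (0.5041 × 0.372) ≈ 1.6607
Required items = 1.6607 × 60 = 99.64, so 100 items.

100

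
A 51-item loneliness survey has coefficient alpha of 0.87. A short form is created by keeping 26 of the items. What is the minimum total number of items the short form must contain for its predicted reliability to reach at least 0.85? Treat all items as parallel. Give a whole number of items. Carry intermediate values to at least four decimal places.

44

Short-form reliability: n = 26/51 = 0.5098; r_26 = n·r/(1+(n−1)r) ≈ 0.7733
Then solve for n' with r_old = 0.7733, r_target = 0.85: n' = 0.85(1 − 0.7733)/[0.7733(1 − 0.85)] = 1.6612
Total items = 1.6612 × 26 = 43.19, rounded up to 44.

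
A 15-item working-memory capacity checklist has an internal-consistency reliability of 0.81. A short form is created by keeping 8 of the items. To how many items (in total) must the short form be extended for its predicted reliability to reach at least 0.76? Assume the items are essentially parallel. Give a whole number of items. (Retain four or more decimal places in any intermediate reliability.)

Short-form reliability: n = 8/15 = 0.5333; r_8 = n·r/(1+(n−1)r) ≈ 0.6945
Then solve for n' with r_old = 0.6945, r_target = 0.76: n' = 0.76(1 − 0.6945)/[0.6945(1 − 0.76)] = 1.3930
Items = 1.3930 × 8 ≈ 11.14 → 12

12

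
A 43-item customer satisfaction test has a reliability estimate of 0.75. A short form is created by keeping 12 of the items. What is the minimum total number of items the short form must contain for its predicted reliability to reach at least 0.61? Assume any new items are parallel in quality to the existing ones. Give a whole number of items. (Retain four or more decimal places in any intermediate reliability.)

23

Short-form reliability: n = 12/43 = 0.2791; r_12 = n·r/(1+(n−1)r) ≈ 0.4557
Then solve for n' with r_old = 0.4557, r_target = 0.61: n' = 0.61(1 − 0.4557)/[0.4557(1 − 0.61)] = 1.8682
Items = 1.8682 × 12 ≈ 22.42 → 23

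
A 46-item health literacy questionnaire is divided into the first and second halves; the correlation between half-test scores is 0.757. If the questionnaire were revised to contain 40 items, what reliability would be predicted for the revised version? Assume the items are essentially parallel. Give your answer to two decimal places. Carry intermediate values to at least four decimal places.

0.84

First correct the split-half correlation to full-test reliability: r_full = 2 × 0.757 / (1 + 0.757) ≈ 0.8617
Then adjust to 40 items: n = 40/46 = 0.8696
r_new = n·r_full / (1 + (n − 1)·r_full) = 0.7493 / 0.8876 ≈ 0.8442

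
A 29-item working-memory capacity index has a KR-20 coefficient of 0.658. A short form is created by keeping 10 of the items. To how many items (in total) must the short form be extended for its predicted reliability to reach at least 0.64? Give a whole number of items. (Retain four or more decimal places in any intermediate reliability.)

27

Short-form reliability: n = 10/29 = 0.3448; r_10 = n·r/(1+(n−1)r) ≈ 0.3988
Length factor from the short form to reach 0.64: n' = 0.64(1 − 0.3988) / [0.3988(1 − 0.64)] ≈ 2.6800
Items = 2.6800 × 10 ≈ 26.80 → 27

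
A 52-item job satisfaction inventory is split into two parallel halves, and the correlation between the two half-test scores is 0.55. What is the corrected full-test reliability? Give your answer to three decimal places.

Apply the Spearman-Brown correction with n = 2:
r_full = 2(0.55) / (1 + 0.55)
       = 1.1000 / 1.5500 = 0.7097

0.710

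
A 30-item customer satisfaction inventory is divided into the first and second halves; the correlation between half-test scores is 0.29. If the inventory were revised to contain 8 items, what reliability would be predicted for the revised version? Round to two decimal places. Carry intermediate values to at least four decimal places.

0.18

First correct the split-half correlation to full-test reliability: r_full = 2 × 0.29 / (1 + 0.29) ≈ 0.4496
Length factor from 30 to 8 items: n = 8/30 = 0.2667
r_new = n·r_full / (1 + (n − 1)·r_full) = 0.1199 / 0.6703 ≈ 0.1789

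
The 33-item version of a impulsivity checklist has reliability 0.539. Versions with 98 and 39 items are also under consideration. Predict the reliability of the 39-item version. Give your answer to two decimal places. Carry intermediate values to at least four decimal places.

Only the ratio of lengths matters: n = 39/33 = 1.1818
r_{39} = n·r / (1 + (n − 1)·r) = 0.6370 / 1.0980 ≈ 0.5801

0.58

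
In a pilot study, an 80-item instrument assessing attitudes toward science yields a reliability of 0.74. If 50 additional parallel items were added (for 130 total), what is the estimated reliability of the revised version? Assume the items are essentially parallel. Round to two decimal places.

0.82

The new length is 130/80 = 1.625 times the old.
r_new = (1.625 × 0.74) / (1 + (1.625 − 1) × 0.74)
     = 1.2025 / 1.4625 = 0.8222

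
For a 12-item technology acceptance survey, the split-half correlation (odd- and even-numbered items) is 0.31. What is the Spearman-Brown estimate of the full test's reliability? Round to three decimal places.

r_full = 2(0.31) / (1 + 0.31)
r_full = 0.6200 / 1.3100 ≈ 0.4733

0.473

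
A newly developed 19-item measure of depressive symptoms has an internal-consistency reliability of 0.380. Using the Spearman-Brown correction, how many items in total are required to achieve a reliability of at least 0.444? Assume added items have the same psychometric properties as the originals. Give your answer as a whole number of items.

Invert Spearman-Brown to solve for n:
n = r_target (1 − r_old) / [ r_old (1 − r_target) ]
n = [0.444 × 0.620] / [0.380 × 0.556]
  = 0.275280 / 0.211280 = 1.3029
Items needed = n × 19 = 1.3029 × 19 ≈ 24.76 → round up to 25

25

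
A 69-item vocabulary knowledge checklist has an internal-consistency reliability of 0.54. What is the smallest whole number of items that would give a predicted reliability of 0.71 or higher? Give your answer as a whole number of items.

144

n = [0.71 × 0.46] / [0.54 × 0.29]
n = 0.3266 / 0.1566 ≈ 2.0856
So the test needs 2.0856 × 69 ≈ 143.91 items; rounding up, 144.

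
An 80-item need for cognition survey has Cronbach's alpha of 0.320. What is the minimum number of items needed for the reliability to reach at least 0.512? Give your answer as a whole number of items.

Invert Spearman-Brown to solve for n:
n = r_target (1 − r_old) / [ r_old (1 − r_target) ]
n = 0.512 × (1 − 0.320) / [ 0.320 × (1 − 0.512) ]
  = 0.348160 / 0.156160 = 2.2295
So the test needs 2.2295 × 80 ≈ 178.36 items; rounding up, 179.

179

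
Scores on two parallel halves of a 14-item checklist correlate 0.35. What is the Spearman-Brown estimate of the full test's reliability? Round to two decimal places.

0.52

r_full = 2r_hh / (1 + r_hh) = 2 × 0.35 / (1 + 0.35)
       = 0.7000 / 1.3500 = 0.5185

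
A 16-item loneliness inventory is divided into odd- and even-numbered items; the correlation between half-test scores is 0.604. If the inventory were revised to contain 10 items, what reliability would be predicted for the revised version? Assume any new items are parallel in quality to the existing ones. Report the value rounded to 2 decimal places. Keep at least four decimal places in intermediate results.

Full-test reliability from the split-half r: r_full = 2(0.604)/(1 + 0.604) = 0.7531
Length factor from 16 to 10 items: n = 10/16 = 0.6250
r_new = n·r_full / (1 + (n − 1)·r_full) = 0.4707 / 0.7176 ≈ 0.6559

0.66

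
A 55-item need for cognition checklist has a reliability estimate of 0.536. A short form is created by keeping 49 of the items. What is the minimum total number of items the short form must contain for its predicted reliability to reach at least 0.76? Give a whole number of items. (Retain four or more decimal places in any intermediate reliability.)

Short-form reliability: n = 49/55 = 0.8909; r_49 = n·r/(1+(n−1)r) ≈ 0.5072
Then solve for n' with r_old = 0.5072, r_target = 0.76: n' = 0.76(1 − 0.5072)/[0.5072(1 − 0.76)] = 3.0768
Items = 3.0768 × 49 ≈ 150.76 → 151

151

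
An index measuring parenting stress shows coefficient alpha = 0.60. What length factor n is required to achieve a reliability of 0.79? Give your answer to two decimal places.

Rearranging the Spearman-Brown formula for n,
n = r*(1 − r) / [ r (1 − r*) ]
n = 0.79(1 − 0.60) / [0.60(1 − 0.79)]
n = 0.3160 / 0.1260 ≈ 2.5079

2.51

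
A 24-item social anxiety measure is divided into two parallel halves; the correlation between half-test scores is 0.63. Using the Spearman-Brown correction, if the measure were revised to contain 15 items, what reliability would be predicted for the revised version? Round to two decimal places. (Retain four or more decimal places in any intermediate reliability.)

0.68

First correct the split-half correlation to full-test reliability: r_full = 2 × 0.63 / (1 + 0.63) ≈ 0.7730
Length factor from 24 to 15 items: n = 15/24 = 0.6250
r_new = n·r_full / (1 + (n − 1)·r_full) = 0.4831 / 0.7101 ≈ 0.6803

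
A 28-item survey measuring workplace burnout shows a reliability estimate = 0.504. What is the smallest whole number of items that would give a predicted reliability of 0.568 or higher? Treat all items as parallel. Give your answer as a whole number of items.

Invert Spearman-Brown to solve for n:
n = r*(1 − r) / [ r (1 − r*) ]
n = [0.568 × 0.496] / [0.504 × 0.432]
n = 0.281728 / 0.217728 ≈ 1.2939
So the test needs 1.2939 × 28 ≈ 36.23 items; rounding up, 37.

37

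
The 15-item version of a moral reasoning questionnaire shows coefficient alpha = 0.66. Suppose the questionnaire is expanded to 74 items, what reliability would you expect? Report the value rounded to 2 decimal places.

0.91

Length ratio n = 74/15 = 4.9333
Apply the Spearman-Brown prophecy formula, r' = nr / [1 + (n − 1)r]:
r_new = 4.9333·0.66 / [1 + (4.9333 − 1)·0.66]
r_new = 3.2560 / 3.5960 ≈ 0.9055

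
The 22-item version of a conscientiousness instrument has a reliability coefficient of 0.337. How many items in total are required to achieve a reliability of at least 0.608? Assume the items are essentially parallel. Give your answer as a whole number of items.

68

n = 0.608(1 − 0.337) / [0.337(1 − 0.608)]
n = 0.403104 / 0.132104 ≈ 3.0514
3.0514 × 22 = 67.13 → 68 items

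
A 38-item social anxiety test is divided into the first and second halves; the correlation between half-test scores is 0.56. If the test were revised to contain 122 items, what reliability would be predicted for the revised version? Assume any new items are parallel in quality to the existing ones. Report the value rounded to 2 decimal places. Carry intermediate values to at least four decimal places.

Full-test reliability from the split-half r: r_full = 2(0.56)/(1 + 0.56) = 0.7179
Length factor from 38 to 122 items: n = 122/38 = 3.2105
r_new = n·r_full / (1 + (n − 1)·r_full) = 2.3048 / 2.5869 ≈ 0.8910

0.89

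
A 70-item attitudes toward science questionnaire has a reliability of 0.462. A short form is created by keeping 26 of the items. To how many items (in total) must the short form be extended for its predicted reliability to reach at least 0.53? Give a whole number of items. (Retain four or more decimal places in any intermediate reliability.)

First, r for the 26-item form: n = 26/70 = 0.3714, so r_26 = 0.3714·0.462/(1 + (0.3714 − 1)·0.462) = 0.2418
Length factor from the short form to reach 0.53: n' = 0.53(1 − 0.2418) / [0.2418(1 − 0.53)] ≈ 3.5359
Items = 3.5359 × 26 ≈ 91.93 → 92

92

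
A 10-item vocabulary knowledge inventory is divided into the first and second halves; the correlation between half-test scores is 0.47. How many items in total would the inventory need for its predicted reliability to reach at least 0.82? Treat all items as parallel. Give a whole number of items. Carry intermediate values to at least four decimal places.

Corrected full-test reliability: r_full = 2 × 0.47 / (1 + 0.47) ≈ 0.6395
n = r_tgt(1 − r_full) / [r_full(1 − r_tgt)] = 0.82 × 0.3605 / (0.6395 × 0.18) ≈ 2.5681
Items = 2.5681 × 10 ≈ 25.68 → 26

26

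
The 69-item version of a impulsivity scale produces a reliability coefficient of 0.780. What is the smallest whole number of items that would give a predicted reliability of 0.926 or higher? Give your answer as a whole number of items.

Spearman-Brown solved for the length factor n:
n = r_target (1 − r_old) / [ r_old (1 − r_target) ]
n = 0.926(1 − 0.780) / [0.780(1 − 0.926)]
n = 0.203720 / 0.057720 ≈ 3.5295
So the test needs 3.5295 × 69 ≈ 243.54 items; rounding up, 244.

244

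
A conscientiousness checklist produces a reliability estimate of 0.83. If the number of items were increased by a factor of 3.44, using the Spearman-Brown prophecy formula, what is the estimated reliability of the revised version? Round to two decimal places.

Apply the Spearman-Brown prophecy formula, r' = nr / [1 + (n − 1)r]:
r_new = 3.44·0.83 / [1 + (3.44 − 1)·0.83]
r_new = 2.8552 / 3.0252 ≈ 0.9438

0.94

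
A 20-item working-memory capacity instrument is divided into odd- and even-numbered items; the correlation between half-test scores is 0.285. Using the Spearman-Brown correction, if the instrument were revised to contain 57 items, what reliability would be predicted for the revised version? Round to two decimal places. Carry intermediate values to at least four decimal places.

First correct the split-half correlation to full-test reliability: r_full = 2 × 0.285 / (1 + 0.285) ≈ 0.4436
Then adjust to 57 items: n = 57/20 = 2.8500
r_new = n·r_full / (1 + (n − 1)·r_full) = 1.2643 / 1.8207 ≈ 0.6944

0.69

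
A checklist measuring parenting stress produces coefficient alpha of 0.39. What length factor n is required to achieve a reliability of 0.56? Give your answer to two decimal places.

1.99

Rearranging the Spearman-Brown formula for n,
n = r_target (1 − r_old) / [ r_old (1 − r_target) ]
n = 0.56 × (1 − 0.39) / [ 0.39 × (1 − 0.56) ]
n = 0.3416 / 0.1716 ≈ 1.9907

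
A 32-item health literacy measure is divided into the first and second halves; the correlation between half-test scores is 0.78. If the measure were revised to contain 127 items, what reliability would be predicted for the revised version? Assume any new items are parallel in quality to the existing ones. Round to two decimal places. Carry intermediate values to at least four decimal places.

0.97

Full-test reliability from the split-half r: r_full = 2(0.78)/(1 + 0.78) = 0.8764
Length factor from 32 to 127 items: n = 127/32 = 3.9688
r_new = n·r_full / (1 + (n − 1)·r_full) = 3.4783 / 3.6019 ≈ 0.9657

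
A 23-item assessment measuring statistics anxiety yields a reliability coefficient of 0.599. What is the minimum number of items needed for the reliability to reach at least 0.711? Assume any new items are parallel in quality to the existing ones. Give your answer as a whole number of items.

Invert Spearman-Brown to solve for n:
n = r*(1 − r) / [ r (1 − r*) ]
n = 0.711(1 − 0.599) / [0.599(1 − 0.711)]
  = 0.285111 / 0.173111 = 1.6470
So the test needs 1.6470 × 23 ≈ 37.88 items; rounding up, 38.

38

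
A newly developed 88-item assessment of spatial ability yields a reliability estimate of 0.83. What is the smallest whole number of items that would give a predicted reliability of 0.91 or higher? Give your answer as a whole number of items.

183

Invert Spearman-Brown to solve for n:
n = r*(1 − r) / [ r (1 − r*) ]
n = [0.91 × 0.17] / [0.83 × 0.09]
n = 0.1547 / 0.0747 ≈ 2.0710
2.0710 × 88 = 182.25 → 183 items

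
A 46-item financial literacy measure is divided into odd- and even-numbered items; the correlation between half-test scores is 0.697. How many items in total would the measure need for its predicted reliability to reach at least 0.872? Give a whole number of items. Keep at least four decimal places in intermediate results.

69

r_full = 2(0.697)/(1 + 0.697) = 0.8214
n = r_tgt(1 − r_full) / [r_full(1 − r_tgt)] = 0.872 × 0.1786 / (0.8214 × 0.128) ≈ 1.4813
Items = 1.4813 × 46 ≈ 68.14 → 69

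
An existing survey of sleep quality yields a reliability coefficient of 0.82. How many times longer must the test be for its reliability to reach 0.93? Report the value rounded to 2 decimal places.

2.92

n = 0.93(1 − 0.82) / [0.82(1 − 0.93)]
  = 0.1674 / 0.0574 = 2.9164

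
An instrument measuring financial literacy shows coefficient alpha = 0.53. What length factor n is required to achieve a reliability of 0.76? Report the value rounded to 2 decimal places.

n = 0.76(1 − 0.53) / [0.53(1 − 0.76)]
  = 0.3572 / 0.1272 = 2.8082

2.81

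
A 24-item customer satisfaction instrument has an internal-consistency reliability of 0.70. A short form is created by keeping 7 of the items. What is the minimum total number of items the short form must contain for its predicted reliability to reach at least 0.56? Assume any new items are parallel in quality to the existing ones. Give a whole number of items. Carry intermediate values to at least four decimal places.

14

Short-form reliability: n = 7/24 = 0.2917; r_7 = n·r/(1+(n−1)r) ≈ 0.4050
Then solve for n' with r_old = 0.4050, r_target = 0.56: n' = 0.56(1 − 0.4050)/[0.4050(1 − 0.56)] = 1.8698
Items = 1.8698 × 7 ≈ 13.09 → 14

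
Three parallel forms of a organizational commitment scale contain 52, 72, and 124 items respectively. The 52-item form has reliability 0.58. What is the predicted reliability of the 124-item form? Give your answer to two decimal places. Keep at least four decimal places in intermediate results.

The 72-item form is not needed; work directly from the 52-item form with n = 124/52 = 2.3846.
r_{124} = n·r / (1 + (n − 1)·r) = 1.3831 / 1.8031 ≈ 0.7671

0.77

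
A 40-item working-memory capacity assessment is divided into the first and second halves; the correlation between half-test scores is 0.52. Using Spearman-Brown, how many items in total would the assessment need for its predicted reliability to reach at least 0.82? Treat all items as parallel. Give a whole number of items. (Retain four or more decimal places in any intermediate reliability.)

85

Corrected full-test reliability: r_full = 2 × 0.52 / (1 + 0.52) ≈ 0.6842
n = r_tgt(1 − r_full) / [r_full(1 − r_tgt)] = 0.82 × 0.3158 / (0.6842 × 0.18) ≈ 2.1027
Items = 2.1027 × 40 ≈ 84.11 → 85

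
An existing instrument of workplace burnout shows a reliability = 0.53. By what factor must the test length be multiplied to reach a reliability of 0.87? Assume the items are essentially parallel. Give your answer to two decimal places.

5.93

Invert Spearman-Brown to solve for n:
n = r_target (1 − r_old) / [ r_old (1 − r_target) ]
n = 0.87 × (1 − 0.53) / [ 0.53 × (1 − 0.87) ]
  = 0.4089 / 0.0689 = 5.9347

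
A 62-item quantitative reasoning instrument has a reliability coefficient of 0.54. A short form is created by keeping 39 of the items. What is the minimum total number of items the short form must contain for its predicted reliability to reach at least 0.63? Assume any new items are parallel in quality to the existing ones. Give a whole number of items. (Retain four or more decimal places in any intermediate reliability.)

90

First, r for the 39-item form: n = 39/62 = 0.6290, so r_39 = 0.6290·0.54/(1 + (0.6290 − 1)·0.54) = 0.4248
Then solve for n' with r_old = 0.4248, r_target = 0.63: n' = 0.63(1 − 0.4248)/[0.4248(1 − 0.63)] = 2.3055
Items = 2.3055 × 39 ≈ 89.91 → 90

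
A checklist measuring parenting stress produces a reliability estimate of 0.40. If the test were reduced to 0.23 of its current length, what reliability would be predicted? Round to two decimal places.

0.13

r_new = (0.23 × 0.40) / (1 + (0.23 − 1) × 0.40)
r_new = 0.0920 / 0.6920 ≈ 0.1329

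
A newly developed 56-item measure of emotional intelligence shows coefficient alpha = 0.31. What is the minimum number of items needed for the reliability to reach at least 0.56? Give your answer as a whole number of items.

Spearman-Brown solved for the length factor n:
n = r*(1 − r) / [ r (1 − r*) ]
n = 0.56 × (1 − 0.31) / [ 0.31 × (1 − 0.56) ]
  = 0.3864 / 0.1364 = 2.8328
2.8328 × 56 = 158.64 → 159 items

159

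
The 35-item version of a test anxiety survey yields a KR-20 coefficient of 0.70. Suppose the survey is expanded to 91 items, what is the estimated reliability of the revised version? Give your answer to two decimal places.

Length ratio n = 91/35 = 2.6
By Spearman-Brown, r_new = n r / (1 + (n − 1) r).
r_new = 2.6·0.70 / [1 + (2.6 − 1)·0.70]
r_new = 1.8200 / 2.1200 ≈ 0.8585

0.86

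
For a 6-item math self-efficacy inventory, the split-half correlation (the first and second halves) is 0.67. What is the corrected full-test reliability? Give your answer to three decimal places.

0.802

The full test is twice the length of either half (n = 2).
r_full = 2r_hh / (1 + r_hh) = 2 × 0.67 / (1 + 0.67)
       = 1.3400 / 1.6700 = 0.8024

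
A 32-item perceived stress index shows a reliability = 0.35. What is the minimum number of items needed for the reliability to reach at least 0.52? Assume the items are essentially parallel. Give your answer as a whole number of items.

65

Rearranging the Spearman-Brown formula for n,
n = r_target (1 − r_old) / [ r_old (1 − r_target) ]
n = 0.52(1 − 0.35) / [0.35(1 − 0.52)]
n = 0.3380 / 0.1680 ≈ 2.0119
So the test needs 2.0119 × 32 ≈ 64.38 items; rounding up, 65.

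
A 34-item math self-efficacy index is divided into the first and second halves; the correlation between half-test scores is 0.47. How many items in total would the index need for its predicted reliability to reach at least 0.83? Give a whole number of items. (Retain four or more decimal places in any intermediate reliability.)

r_full = 2(0.47)/(1 + 0.47) = 0.6395
n = r_tgt(1 − r_full) / [r_full(1 − r_tgt)] = 0.83 × 0.3605 / (0.6395 × 0.17) ≈ 2.7523
Required items = 2.7523 × 34 = 93.58, so 94 items.

94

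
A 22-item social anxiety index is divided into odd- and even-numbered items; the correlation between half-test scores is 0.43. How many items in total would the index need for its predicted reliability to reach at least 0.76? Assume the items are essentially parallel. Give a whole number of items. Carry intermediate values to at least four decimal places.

Corrected full-test reliability: r_full = 2 × 0.43 / (1 + 0.43) ≈ 0.6014
n = r_tgt(1 − r_full) / [r_full(1 − r_tgt)] = 0.76 × 0.3986 / (0.6014 × 0.24) ≈ 2.0988
Items = 2.0988 × 22 ≈ 46.17 → 47

47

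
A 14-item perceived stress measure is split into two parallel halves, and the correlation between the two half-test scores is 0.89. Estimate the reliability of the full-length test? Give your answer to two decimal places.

Apply the Spearman-Brown correction with n = 2:
r_full = 2r_hh / (1 + r_hh) = 2 × 0.89 / (1 + 0.89)
r_full = 1.7800 / 1.8900 ≈ 0.9418

0.94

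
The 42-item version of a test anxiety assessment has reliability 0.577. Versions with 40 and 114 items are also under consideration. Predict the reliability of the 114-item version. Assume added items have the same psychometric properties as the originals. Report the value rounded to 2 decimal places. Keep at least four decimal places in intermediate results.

0.79

Only the ratio of lengths matters: n = 114/42 = 2.7143
r_{114} = n·r / (1 + (n − 1)·r) = 1.5662 / 1.9892 ≈ 0.7874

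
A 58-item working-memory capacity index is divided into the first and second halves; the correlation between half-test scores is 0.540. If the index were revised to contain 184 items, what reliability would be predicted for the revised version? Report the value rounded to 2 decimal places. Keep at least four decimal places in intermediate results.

0.88

Full-test reliability from the split-half r: r_full = 2(0.540)/(1 + 0.540) = 0.7013
Length factor from 58 to 184 items: n = 184/58 = 3.1724
r_new = n·r_full / (1 + (n − 1)·r_full) = 2.2248 / 2.5235 ≈ 0.8816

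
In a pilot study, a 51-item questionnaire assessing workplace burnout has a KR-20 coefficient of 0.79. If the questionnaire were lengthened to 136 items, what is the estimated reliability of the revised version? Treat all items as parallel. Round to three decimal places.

The new length is 136/51 = 2.6667 times the old.
Apply the Spearman-Brown prophecy formula, r' = nr / [1 + (n − 1)r]:
r_new = (2.6667 × 0.79) / (1 + (2.6667 − 1) × 0.79)
r_new = 2.1067 / 2.3167 ≈ 0.9094

0.909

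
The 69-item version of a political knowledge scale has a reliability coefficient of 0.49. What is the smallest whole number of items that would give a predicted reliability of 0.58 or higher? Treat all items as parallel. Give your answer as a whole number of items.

100

Spearman-Brown solved for the length factor n:
n = r*(1 − r) / [ r (1 − r*) ]
n = 0.58 × (1 − 0.49) / [ 0.49 × (1 − 0.58) ]
  = 0.2958 / 0.2058 = 1.4373
1.4373 × 69 = 99.17 → 100 items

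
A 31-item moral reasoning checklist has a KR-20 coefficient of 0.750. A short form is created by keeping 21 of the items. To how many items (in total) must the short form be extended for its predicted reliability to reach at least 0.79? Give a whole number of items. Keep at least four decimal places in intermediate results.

Short-form reliability: n = 21/31 = 0.6774; r_21 = n·r/(1+(n−1)r) ≈ 0.6702
Length factor from the short form to reach 0.79: n' = 0.79(1 − 0.6702) / [0.6702(1 − 0.79)] ≈ 1.8512
Total items = 1.8512 × 21 = 38.88, rounded up to 39.

39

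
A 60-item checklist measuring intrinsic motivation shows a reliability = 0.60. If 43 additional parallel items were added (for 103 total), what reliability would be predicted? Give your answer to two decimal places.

0.72

Length ratio n = 103/60 = 1.7167
r_new = 1.7167·0.60 / [1 + (1.7167 − 1)·0.60]
     = 1.0300 / 1.4300 = 0.7203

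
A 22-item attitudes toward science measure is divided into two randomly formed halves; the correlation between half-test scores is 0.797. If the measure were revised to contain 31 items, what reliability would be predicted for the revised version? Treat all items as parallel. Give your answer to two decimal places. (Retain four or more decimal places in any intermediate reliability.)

Spearman-Brown correction (n = 2): r_full = 2·0.797/(1 + 0.797) = 0.8870
Then adjust to 31 items: n = 31/22 = 1.4091
r_new = n·r_full / (1 + (n − 1)·r_full) = 1.2499 / 1.3629 ≈ 0.9171

0.92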